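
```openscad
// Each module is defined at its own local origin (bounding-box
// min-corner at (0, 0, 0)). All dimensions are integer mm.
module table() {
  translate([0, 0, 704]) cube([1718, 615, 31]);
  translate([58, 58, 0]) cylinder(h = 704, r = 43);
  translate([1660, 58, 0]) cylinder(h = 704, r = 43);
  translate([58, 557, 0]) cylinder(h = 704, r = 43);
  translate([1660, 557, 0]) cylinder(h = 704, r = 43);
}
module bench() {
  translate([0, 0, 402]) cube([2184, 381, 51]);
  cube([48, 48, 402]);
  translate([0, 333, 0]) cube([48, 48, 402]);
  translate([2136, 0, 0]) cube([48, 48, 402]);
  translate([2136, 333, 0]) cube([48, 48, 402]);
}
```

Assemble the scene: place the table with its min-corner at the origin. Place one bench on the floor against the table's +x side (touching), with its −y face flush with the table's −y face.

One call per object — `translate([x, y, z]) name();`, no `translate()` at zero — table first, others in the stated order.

table();
translate([1718, 0, 0]) bench();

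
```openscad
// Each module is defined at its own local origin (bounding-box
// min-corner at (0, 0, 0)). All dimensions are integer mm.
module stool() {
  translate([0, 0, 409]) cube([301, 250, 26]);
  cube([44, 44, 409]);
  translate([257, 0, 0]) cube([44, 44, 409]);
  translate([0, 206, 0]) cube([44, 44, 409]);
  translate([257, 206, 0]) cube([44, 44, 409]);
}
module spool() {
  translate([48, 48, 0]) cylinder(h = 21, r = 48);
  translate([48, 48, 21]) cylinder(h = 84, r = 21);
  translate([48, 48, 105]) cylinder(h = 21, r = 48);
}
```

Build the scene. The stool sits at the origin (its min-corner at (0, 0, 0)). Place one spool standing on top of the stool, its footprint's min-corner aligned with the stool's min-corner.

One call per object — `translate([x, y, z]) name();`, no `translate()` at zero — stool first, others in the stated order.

stool();
translate([0, 0, 435]) spool();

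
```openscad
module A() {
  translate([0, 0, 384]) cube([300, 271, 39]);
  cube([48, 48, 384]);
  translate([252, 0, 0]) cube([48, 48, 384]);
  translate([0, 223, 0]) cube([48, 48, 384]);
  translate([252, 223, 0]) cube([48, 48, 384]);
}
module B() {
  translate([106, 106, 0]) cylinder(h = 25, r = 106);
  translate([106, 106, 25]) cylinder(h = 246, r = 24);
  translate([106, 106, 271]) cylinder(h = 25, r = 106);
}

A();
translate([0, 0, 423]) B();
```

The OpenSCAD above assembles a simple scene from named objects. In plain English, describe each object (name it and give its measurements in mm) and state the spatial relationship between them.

A is a four-legged stool. The seat is 300×271 mm, 39 mm thick, top at z = 423 mm. It stands on four square legs, each 48×48 mm in cross-section, from z = 0 to the seat underside, each flush with a corner of the seat.

B is a spool: two coaxial disc flanges of radius 106 mm and thickness 25 mm, joined by a core cylinder of radius 24 mm and height 246 mm. The lower flange rests on z = 0 and the three cylinders share a vertical axis.

The spool is on top of the stool.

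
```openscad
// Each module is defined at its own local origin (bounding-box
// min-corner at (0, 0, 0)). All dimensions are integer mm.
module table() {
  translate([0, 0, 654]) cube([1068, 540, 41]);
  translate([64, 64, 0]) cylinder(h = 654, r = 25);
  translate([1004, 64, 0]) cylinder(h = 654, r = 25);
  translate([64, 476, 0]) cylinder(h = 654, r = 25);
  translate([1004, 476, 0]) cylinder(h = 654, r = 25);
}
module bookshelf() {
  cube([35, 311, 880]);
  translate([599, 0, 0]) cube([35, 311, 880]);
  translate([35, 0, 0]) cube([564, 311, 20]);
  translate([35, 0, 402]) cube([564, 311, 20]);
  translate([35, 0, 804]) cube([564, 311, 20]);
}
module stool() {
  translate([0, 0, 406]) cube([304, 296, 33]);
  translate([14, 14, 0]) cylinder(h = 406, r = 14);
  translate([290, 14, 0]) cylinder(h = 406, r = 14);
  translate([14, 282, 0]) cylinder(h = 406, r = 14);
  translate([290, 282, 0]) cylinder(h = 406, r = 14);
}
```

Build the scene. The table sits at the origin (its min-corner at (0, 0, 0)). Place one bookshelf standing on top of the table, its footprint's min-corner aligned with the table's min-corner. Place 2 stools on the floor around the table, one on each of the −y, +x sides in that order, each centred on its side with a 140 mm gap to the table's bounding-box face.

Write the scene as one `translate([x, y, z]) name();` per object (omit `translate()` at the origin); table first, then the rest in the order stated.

table();
translate([0, 0, 695]) bookshelf();
translate([382, -436, 0]) stool();
translate([1208, 122, 0]) stool();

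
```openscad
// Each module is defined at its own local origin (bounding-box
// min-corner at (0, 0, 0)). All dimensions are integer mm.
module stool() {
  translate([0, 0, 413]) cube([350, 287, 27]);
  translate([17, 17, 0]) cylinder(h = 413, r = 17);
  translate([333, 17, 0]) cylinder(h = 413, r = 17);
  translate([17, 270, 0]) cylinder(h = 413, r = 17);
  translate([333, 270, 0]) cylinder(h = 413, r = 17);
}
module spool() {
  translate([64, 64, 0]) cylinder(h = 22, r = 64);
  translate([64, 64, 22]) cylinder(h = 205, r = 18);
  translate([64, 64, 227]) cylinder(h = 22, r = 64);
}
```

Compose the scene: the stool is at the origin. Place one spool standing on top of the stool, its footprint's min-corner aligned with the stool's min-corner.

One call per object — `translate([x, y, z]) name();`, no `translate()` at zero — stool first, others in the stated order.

stool();
translate([0, 0, 440]) spool();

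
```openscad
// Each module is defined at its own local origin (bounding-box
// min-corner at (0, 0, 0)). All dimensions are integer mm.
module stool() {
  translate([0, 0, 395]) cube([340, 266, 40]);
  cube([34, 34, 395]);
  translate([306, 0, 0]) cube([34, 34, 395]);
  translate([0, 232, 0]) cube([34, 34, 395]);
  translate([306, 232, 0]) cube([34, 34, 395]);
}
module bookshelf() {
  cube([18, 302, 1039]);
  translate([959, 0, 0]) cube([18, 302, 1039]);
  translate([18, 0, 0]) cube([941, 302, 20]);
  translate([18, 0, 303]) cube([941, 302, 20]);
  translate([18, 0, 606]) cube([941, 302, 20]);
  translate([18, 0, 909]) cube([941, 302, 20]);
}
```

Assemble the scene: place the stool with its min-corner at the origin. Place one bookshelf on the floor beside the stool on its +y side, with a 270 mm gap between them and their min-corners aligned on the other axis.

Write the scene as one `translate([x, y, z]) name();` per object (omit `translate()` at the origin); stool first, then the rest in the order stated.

stool();
translate([0, 536, 0]) bookshelf();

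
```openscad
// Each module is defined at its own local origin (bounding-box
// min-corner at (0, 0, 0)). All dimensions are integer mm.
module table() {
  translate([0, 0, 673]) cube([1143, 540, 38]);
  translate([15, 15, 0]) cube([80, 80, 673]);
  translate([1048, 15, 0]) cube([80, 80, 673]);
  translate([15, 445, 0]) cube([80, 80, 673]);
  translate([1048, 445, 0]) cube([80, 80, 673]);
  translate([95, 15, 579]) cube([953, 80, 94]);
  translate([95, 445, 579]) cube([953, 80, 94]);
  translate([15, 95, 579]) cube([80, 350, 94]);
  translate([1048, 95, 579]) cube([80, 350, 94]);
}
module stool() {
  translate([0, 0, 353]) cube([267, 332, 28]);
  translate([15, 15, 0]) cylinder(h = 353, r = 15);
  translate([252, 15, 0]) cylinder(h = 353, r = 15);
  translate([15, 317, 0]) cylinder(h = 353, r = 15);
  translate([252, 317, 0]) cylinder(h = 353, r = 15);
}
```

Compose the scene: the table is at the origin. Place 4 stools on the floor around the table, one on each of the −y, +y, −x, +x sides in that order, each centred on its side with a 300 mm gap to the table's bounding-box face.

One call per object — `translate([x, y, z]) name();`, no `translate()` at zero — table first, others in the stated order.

table();
translate([438, -632, 0]) stool();
translate([438, 840, 0]) stool();
translate([-567, 104, 0]) stool();
translate([1443, 104, 0]) stool();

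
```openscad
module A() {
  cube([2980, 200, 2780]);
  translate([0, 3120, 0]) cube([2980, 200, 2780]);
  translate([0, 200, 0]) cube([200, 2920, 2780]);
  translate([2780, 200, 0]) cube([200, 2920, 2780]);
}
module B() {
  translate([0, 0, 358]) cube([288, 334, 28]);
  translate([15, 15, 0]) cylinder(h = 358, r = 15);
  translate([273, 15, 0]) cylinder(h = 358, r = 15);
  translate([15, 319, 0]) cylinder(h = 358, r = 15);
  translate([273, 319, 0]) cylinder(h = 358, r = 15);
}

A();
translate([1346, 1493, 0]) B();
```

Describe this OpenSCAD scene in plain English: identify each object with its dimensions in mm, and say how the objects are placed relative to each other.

A is the wall frame of a small rectangular building: four walls, each 2780 mm tall and 200 mm thick, enclosing a footprint 2980 mm (x) by 3320 mm (y) outside-to-outside, with no floor or roof. The front and back walls (the −y and +y sides) span the full width; the two side walls fit between them.

B is a four-legged stool. The seat is 288×334 mm, 28 mm thick, top at z = 386 mm. It stands on four round legs, each 30 mm in diameter, from z = 0 to the seat underside, each leg's axis is inset half a diameter from the nearest pair of seat edges (so the leg's bounding box is flush with the corner).

The stool sits inside the house frame, centred.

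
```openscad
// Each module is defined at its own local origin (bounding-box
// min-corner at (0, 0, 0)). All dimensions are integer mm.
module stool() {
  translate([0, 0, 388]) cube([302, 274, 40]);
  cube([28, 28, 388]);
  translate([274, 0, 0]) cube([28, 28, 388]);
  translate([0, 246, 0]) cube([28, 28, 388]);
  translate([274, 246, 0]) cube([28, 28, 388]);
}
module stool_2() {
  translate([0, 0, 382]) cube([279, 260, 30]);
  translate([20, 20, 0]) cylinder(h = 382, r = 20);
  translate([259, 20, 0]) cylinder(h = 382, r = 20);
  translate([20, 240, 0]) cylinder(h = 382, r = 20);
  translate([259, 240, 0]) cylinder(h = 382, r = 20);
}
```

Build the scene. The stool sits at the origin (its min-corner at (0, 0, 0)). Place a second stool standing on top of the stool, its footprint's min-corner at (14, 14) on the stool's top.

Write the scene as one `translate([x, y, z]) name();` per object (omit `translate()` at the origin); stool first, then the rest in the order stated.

stool();
translate([14, 14, 428]) stool_2();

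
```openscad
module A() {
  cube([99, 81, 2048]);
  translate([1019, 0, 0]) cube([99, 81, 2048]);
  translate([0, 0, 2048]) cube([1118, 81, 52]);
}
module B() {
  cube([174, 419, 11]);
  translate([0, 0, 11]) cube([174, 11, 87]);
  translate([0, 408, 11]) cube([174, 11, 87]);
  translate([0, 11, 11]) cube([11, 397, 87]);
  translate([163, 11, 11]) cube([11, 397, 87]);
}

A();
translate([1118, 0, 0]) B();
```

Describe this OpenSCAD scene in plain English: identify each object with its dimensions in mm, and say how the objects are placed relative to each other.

A is a rectangular door frame: two vertical jambs of 99×81 mm section, 2048 mm tall, with a clear opening 920 mm wide between their inner faces. A header 52 mm tall and 81 mm deep lies on top of the jambs and spans the full outside width.

B is an open-topped rectangular box: outside dimensions 174×419×98 mm, with a uniform wall and base thickness of 11 mm. The base is a full 174×419 slab on the floor; four walls sit on top of the base. The front and back walls (the −y and +y sides) span the full width; the two side walls fit between them.

The open box is against the door frame's +x side, with their −y faces flush.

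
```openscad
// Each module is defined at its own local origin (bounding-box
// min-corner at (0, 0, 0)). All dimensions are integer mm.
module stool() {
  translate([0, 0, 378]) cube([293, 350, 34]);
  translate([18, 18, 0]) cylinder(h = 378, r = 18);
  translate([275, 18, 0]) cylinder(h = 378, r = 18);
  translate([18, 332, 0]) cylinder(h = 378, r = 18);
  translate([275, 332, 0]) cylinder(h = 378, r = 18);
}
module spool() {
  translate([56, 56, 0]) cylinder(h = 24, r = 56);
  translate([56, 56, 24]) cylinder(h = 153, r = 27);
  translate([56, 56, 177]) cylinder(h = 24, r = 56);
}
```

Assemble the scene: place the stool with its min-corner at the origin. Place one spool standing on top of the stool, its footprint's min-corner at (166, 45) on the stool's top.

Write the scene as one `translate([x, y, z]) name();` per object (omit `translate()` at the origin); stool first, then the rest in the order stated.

stool();
translate([166, 45, 412]) spool();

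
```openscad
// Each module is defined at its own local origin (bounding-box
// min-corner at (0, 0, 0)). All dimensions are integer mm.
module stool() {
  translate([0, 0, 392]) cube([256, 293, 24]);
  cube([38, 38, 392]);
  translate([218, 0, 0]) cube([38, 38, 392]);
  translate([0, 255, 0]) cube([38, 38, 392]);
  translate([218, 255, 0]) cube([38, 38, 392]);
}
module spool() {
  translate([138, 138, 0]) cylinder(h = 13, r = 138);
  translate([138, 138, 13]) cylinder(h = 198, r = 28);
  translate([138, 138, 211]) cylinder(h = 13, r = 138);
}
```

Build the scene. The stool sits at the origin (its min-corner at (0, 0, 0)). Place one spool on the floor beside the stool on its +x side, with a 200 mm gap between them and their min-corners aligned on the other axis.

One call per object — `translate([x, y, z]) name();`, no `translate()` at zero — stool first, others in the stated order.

stool();
translate([456, 0, 0]) spool();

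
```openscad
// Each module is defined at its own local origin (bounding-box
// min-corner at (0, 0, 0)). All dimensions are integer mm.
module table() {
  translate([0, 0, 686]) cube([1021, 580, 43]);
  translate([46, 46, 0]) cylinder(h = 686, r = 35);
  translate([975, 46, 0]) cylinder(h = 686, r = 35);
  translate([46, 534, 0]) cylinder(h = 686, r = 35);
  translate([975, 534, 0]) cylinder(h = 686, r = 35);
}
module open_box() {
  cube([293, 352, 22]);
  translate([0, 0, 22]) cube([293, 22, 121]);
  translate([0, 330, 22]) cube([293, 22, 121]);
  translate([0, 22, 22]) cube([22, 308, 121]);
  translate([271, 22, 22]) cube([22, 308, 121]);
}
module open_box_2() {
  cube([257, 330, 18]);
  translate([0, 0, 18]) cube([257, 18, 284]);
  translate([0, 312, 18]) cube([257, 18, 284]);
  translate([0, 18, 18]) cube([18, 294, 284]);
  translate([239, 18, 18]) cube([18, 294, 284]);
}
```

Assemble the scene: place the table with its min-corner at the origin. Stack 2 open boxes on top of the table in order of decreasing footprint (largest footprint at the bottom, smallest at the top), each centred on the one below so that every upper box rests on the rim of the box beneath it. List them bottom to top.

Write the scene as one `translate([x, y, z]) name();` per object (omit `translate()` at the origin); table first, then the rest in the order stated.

table();
translate([364, 114, 729]) open_box();
translate([382, 125, 872]) open_box_2();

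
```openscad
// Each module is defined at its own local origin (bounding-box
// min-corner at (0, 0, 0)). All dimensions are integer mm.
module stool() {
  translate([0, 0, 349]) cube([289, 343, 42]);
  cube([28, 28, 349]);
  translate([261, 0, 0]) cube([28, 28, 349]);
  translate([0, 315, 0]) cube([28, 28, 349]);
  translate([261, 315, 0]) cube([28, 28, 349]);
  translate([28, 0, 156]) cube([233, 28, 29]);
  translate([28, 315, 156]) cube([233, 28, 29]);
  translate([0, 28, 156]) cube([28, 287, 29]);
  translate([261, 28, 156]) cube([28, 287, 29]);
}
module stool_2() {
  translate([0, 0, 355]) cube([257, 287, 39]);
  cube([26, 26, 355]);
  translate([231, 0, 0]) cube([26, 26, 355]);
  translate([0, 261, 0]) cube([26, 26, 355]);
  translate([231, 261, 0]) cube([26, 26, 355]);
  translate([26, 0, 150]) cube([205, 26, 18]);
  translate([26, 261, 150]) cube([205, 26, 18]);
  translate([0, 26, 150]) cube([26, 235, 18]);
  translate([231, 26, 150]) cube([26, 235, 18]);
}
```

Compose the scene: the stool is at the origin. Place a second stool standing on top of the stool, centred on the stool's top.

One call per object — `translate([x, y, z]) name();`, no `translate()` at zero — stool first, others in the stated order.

stool();
translate([16, 28, 391]) stool_2();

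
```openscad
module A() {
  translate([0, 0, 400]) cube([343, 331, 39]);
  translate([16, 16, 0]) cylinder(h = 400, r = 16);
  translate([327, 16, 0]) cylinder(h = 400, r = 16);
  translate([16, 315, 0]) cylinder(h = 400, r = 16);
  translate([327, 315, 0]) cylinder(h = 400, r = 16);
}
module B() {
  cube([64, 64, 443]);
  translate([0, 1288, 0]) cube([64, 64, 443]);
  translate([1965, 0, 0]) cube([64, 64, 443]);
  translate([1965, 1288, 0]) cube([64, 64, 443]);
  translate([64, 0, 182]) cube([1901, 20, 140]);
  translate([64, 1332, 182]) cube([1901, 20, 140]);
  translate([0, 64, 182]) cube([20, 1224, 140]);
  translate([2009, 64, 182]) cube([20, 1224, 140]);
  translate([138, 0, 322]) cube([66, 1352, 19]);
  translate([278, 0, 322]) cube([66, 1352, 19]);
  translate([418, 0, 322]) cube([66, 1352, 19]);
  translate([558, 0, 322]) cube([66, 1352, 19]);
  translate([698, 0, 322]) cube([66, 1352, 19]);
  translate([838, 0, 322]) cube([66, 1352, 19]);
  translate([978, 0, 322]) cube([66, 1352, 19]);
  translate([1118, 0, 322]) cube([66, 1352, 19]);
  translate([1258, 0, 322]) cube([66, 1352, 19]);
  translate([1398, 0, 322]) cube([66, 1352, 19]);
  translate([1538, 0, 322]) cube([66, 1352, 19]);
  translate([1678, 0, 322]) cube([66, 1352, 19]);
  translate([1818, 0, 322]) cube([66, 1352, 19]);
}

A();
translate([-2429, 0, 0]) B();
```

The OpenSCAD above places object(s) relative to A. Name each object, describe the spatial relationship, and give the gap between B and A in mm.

A is a stool. B is a bed frame. The bed frame is on the floor beside the stool on its −x side. The gap between the bed frame and the stool is 400 mm.

The bed frame's nearest face is 400 mm from the stool's −x face.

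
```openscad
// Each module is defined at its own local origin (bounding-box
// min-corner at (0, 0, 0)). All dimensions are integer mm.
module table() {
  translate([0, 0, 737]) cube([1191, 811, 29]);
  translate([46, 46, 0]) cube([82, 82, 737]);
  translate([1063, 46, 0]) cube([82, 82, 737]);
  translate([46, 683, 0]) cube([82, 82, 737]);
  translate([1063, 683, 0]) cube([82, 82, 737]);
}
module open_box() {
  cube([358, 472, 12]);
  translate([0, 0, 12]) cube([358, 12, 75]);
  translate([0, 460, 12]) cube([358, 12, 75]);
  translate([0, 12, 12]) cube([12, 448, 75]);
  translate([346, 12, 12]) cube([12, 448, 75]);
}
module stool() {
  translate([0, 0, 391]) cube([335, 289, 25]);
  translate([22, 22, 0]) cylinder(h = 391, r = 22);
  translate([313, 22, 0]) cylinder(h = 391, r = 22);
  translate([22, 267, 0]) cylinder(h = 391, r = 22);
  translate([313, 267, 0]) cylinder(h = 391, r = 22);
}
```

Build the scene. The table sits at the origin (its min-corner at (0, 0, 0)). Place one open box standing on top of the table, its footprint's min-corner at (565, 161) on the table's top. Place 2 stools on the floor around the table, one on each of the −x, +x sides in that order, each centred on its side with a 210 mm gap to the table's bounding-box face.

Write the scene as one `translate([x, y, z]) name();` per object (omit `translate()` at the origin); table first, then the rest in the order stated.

table();
translate([565, 161, 766]) open_box();
translate([-545, 261, 0]) stool();
translate([1401, 261, 0]) stool();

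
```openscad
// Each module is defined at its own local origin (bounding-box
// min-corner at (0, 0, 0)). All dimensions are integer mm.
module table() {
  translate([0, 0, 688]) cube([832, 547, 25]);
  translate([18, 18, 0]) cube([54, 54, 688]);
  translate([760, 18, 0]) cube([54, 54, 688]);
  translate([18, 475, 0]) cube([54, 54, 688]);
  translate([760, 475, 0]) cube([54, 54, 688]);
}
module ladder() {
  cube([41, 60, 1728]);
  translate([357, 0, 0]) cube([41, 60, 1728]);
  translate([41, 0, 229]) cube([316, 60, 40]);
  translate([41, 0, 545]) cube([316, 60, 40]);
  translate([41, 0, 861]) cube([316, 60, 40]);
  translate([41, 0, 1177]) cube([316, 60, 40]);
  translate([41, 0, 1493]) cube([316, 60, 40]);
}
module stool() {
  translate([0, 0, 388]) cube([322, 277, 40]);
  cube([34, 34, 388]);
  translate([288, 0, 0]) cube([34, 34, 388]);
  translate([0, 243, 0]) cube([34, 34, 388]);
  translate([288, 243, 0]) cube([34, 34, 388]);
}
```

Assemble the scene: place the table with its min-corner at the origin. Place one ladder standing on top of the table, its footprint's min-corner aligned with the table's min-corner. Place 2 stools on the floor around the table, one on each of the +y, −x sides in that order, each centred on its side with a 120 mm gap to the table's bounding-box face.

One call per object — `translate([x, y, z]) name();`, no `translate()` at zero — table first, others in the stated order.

table();
translate([0, 0, 713]) ladder();
translate([255, 667, 0]) stool();
translate([-442, 135, 0]) stool();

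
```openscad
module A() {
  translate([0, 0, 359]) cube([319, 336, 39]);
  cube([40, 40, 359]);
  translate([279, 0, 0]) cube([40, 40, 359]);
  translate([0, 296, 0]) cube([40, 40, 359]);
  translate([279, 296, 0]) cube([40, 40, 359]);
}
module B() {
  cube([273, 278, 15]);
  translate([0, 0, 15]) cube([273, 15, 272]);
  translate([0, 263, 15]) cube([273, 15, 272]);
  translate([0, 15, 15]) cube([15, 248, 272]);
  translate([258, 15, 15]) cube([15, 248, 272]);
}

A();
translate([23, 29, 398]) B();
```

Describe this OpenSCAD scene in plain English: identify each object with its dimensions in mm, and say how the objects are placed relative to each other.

A is a simple wooden stool: a rectangular seat 319 mm (x) by 336 mm (y), 39 mm thick, top face at z = 398 mm, on four square legs, each 40×40 mm in cross-section. The legs rest on z = 0, each flush with a corner of the seat.

B is an open storage box with external size 273×278×287 mm and wall thickness 15 mm (the base is also 15 mm thick). The base covers the whole footprint; the four walls stand on the base, with the y-facing walls full-width and the x-facing walls fitting between their inner faces.

The open box is on top of the stool, centred.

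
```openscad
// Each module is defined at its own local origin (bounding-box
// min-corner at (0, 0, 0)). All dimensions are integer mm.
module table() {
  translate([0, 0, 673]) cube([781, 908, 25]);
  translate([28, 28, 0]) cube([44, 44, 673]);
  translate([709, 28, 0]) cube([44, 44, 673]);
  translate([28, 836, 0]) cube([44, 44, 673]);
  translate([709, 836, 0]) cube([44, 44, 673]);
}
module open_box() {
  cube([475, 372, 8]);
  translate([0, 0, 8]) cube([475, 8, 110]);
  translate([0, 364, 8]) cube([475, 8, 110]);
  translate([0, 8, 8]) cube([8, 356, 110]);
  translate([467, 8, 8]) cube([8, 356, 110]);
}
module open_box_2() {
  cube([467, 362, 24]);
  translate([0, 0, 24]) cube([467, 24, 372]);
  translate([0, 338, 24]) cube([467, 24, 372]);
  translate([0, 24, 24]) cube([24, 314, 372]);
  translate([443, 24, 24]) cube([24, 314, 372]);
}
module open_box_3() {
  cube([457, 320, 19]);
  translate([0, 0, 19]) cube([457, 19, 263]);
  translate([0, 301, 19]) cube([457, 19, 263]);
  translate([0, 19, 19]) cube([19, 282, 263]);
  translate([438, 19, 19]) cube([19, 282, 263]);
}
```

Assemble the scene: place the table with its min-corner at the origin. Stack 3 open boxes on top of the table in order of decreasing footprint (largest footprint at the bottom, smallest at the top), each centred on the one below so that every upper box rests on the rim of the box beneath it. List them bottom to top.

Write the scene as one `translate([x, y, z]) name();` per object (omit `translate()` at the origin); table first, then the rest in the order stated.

table();
translate([153, 268, 698]) open_box();
translate([157, 273, 816]) open_box_2();
translate([162, 294, 1212]) open_box_3();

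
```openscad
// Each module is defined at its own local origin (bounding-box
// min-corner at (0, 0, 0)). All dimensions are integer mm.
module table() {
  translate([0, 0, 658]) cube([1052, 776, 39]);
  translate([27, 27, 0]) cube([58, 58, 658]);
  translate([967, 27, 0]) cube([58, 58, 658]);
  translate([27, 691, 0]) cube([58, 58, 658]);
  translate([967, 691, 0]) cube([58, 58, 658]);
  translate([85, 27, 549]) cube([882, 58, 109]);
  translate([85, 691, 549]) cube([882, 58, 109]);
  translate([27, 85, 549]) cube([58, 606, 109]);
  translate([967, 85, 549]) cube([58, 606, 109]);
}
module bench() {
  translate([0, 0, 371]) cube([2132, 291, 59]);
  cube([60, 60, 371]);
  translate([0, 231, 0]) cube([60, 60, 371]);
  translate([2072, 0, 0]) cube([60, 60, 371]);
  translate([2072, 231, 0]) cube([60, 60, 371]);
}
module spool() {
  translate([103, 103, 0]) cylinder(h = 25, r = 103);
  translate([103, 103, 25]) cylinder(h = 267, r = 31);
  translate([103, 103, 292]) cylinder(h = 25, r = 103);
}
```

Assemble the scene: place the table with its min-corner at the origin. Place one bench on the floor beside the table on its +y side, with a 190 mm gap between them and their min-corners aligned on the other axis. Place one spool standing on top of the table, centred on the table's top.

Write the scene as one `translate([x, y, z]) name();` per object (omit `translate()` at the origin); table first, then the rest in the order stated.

table();
translate([0, 966, 0]) bench();
translate([423, 285, 697]) spool();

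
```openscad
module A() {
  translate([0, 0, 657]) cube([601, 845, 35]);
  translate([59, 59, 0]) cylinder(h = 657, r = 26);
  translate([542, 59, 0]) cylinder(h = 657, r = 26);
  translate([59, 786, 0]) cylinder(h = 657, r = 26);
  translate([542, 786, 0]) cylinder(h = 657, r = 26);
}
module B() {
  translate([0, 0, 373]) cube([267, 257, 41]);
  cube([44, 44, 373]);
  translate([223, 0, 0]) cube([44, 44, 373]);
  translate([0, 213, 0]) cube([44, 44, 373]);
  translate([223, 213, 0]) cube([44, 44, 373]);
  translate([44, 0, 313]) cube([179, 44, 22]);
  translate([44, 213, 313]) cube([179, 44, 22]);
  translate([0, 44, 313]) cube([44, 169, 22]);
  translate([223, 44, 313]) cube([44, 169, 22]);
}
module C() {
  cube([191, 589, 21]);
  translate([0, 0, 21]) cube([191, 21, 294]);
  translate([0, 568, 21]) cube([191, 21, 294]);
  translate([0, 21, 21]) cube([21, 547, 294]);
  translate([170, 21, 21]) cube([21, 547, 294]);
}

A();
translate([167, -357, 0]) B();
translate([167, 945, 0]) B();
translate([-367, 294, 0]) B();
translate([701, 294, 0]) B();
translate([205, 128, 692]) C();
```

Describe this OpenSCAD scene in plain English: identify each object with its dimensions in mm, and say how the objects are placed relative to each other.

A is a rectangular dining table. The top is 601×845×35 mm with its upper surface at z = 692 mm. It stands on four round legs of 52 mm diameter, each leg's bounding box inset 33 mm from the nearest pair of top edges, running from the floor to the underside of the top.

B is a four-legged stool. The seat is a 267×257×41 mm slab whose top surface is at z = 414 mm; four square legs, each 44×44 mm in cross-section, run from the floor (z = 0) to the underside of the seat, each flush with a corner of the seat. Four stretchers, 44 mm wide and 22 mm tall, connect adjacent legs with their undersides at z = 313 mm, each running between the inner faces of the legs it joins and aligned with the legs' outer faces on the other axis.

C is an open-topped rectangular box: outside dimensions 191×589×315 mm, with a uniform wall and base thickness of 21 mm. The base is a full 191×589 slab on the floor; four walls sit on top of the base. The front and back walls (the −y and +y sides) span the full width; the two side walls fit between them.

Four stools sit around the table at the −y, +y, −x, +x sides. The open box is on top of the table, centred.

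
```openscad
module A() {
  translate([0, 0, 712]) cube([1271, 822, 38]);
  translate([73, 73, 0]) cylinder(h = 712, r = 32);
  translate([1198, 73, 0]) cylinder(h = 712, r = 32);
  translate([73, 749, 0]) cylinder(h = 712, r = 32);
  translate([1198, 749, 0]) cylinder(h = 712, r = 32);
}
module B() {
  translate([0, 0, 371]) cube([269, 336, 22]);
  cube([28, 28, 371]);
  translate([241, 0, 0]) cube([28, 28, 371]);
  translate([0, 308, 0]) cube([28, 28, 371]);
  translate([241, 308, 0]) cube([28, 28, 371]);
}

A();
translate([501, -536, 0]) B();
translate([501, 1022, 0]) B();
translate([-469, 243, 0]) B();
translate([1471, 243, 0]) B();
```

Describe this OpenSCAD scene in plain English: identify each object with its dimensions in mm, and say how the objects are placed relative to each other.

A is a table with a 1271×822 mm rectangular top, 38 mm thick, top surface at z = 750 mm, supported by four round legs of 64 mm diameter, each leg's bounding box inset 41 mm from the nearest pair of top edges, running from the floor.

B is a four-legged stool. The seat is 269×336 mm, 22 mm thick, top at z = 393 mm. It stands on four square legs, each 28×28 mm in cross-section, from z = 0 to the seat underside, each flush with a corner of the seat.

Four stools sit around the table at the −y, +y, −x, +x sides.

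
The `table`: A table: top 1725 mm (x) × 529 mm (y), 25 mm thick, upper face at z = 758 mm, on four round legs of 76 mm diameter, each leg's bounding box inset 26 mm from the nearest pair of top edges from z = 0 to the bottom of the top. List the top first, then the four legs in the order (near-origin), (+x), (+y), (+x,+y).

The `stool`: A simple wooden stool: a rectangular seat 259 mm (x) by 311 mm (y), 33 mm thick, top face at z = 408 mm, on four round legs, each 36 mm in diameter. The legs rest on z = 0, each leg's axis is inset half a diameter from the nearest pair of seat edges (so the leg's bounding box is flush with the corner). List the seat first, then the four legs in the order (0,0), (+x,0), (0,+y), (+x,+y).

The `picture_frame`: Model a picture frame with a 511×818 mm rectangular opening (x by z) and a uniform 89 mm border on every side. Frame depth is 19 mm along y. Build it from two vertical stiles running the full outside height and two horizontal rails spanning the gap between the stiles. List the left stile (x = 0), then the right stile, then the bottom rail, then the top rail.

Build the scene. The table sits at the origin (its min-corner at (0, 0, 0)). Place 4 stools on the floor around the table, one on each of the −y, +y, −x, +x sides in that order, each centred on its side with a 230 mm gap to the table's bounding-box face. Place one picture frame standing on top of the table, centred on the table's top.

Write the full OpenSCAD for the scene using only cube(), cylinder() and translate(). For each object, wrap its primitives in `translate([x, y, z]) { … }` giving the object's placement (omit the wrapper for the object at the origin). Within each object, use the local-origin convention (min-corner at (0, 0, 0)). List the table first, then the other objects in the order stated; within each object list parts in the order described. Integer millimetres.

translate([0, 0, 733]) cube([1725, 529, 25]);
translate([64, 64, 0]) cylinder(h = 733, r = 38);
translate([1661, 64, 0]) cylinder(h = 733, r = 38);
translate([64, 465, 0]) cylinder(h = 733, r = 38);
translate([1661, 465, 0]) cylinder(h = 733, r = 38);
translate([733, -541, 0]) {
  translate([0, 0, 375]) cube([259, 311, 33]);
  translate([18, 18, 0]) cylinder(h = 375, r = 18);
  translate([241, 18, 0]) cylinder(h = 375, r = 18);
  translate([18, 293, 0]) cylinder(h = 375, r = 18);
  translate([241, 293, 0]) cylinder(h = 375, r = 18);
}
translate([733, 759, 0]) {
  translate([0, 0, 375]) cube([259, 311, 33]);
  translate([18, 18, 0]) cylinder(h = 375, r = 18);
  translate([241, 18, 0]) cylinder(h = 375, r = 18);
  translate([18, 293, 0]) cylinder(h = 375, r = 18);
  translate([241, 293, 0]) cylinder(h = 375, r = 18);
}
translate([-489, 109, 0]) {
  translate([0, 0, 375]) cube([259, 311, 33]);
  translate([18, 18, 0]) cylinder(h = 375, r = 18);
  translate([241, 18, 0]) cylinder(h = 375, r = 18);
  translate([18, 293, 0]) cylinder(h = 375, r = 18);
  translate([241, 293, 0]) cylinder(h = 375, r = 18);
}
translate([1955, 109, 0]) {
  translate([0, 0, 375]) cube([259, 311, 33]);
  translate([18, 18, 0]) cylinder(h = 375, r = 18);
  translate([241, 18, 0]) cylinder(h = 375, r = 18);
  translate([18, 293, 0]) cylinder(h = 375, r = 18);
  translate([241, 293, 0]) cylinder(h = 375, r = 18);
}
translate([518, 255, 758]) {
  cube([89, 19, 996]);
  translate([600, 0, 0]) cube([89, 19, 996]);
  translate([89, 0, 0]) cube([511, 19, 89]);
  translate([89, 0, 907]) cube([511, 19, 89]);
}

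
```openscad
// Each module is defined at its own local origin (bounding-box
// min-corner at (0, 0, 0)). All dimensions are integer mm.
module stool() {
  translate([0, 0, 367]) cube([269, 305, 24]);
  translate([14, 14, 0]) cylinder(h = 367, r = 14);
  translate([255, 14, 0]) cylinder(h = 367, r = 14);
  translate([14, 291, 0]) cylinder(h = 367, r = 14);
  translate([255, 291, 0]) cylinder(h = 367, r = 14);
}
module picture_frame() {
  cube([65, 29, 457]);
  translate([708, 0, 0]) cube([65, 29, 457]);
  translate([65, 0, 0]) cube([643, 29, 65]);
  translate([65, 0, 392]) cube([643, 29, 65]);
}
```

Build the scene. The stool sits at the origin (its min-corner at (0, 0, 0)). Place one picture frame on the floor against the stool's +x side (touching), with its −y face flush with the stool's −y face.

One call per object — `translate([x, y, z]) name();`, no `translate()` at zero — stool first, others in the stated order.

stool();
translate([269, 0, 0]) picture_frame();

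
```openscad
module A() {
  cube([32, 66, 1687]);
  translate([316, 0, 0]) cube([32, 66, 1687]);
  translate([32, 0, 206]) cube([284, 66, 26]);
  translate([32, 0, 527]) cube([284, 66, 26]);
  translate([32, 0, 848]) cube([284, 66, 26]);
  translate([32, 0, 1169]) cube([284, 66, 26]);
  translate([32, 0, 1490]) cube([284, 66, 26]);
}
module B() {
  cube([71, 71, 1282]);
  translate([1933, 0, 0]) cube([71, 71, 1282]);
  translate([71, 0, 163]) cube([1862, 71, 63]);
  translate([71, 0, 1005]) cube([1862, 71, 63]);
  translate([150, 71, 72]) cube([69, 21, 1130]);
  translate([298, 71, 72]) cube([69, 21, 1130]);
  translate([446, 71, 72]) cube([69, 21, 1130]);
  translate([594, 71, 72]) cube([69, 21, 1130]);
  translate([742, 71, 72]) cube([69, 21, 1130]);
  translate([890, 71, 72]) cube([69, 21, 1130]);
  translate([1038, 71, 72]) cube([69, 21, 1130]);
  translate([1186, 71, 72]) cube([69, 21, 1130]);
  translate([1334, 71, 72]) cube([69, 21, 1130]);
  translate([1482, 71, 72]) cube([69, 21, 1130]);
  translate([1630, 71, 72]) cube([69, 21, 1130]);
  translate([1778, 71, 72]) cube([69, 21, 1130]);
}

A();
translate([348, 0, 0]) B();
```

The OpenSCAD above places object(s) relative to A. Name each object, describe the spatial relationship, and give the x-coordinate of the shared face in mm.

A is a ladder. B is a fence section. The fence section is against the ladder's +x side, with their −y faces flush. The x-coordinate of the shared face is 348 mm.

The ladder's +x face and the fence section's −x face are both at x = 348 mm.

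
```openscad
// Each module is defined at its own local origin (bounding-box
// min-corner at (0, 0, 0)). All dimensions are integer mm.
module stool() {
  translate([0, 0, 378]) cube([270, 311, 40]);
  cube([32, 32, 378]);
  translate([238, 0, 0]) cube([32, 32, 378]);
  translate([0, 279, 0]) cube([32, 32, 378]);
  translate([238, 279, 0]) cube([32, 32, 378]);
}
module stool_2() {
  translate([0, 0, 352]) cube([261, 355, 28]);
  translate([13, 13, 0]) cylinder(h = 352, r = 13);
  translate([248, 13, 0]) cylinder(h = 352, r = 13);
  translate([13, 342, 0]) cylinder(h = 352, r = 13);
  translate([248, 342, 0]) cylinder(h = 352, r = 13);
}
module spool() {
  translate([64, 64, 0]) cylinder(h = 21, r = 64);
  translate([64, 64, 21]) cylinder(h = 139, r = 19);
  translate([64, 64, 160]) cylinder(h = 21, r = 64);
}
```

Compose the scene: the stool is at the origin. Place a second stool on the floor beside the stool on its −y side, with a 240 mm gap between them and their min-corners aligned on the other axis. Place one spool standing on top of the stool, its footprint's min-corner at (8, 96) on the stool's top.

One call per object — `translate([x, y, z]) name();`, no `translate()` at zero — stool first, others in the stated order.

stool();
translate([0, -595, 0]) stool_2();
translate([8, 96, 418]) spool();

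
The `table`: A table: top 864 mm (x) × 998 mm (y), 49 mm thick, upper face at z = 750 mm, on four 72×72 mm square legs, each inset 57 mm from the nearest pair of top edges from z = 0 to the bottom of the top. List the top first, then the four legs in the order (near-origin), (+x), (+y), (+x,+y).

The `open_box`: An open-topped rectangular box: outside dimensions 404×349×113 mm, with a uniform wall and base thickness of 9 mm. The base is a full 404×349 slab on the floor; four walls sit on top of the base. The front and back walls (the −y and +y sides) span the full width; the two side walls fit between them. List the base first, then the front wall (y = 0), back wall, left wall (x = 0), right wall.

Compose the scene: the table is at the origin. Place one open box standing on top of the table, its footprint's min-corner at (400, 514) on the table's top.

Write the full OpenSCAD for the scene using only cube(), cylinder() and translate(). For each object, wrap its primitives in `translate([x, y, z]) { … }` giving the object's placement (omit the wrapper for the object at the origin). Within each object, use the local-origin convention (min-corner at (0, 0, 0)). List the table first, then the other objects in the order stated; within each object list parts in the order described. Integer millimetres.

translate([0, 0, 701]) cube([864, 998, 49]);
translate([57, 57, 0]) cube([72, 72, 701]);
translate([735, 57, 0]) cube([72, 72, 701]);
translate([57, 869, 0]) cube([72, 72, 701]);
translate([735, 869, 0]) cube([72, 72, 701]);
translate([400, 514, 750]) {
  cube([404, 349, 9]);
  translate([0, 0, 9]) cube([404, 9, 104]);
  translate([0, 340, 9]) cube([404, 9, 104]);
  translate([0, 9, 9]) cube([9, 331, 104]);
  translate([395, 9, 9]) cube([9, 331, 104]);
}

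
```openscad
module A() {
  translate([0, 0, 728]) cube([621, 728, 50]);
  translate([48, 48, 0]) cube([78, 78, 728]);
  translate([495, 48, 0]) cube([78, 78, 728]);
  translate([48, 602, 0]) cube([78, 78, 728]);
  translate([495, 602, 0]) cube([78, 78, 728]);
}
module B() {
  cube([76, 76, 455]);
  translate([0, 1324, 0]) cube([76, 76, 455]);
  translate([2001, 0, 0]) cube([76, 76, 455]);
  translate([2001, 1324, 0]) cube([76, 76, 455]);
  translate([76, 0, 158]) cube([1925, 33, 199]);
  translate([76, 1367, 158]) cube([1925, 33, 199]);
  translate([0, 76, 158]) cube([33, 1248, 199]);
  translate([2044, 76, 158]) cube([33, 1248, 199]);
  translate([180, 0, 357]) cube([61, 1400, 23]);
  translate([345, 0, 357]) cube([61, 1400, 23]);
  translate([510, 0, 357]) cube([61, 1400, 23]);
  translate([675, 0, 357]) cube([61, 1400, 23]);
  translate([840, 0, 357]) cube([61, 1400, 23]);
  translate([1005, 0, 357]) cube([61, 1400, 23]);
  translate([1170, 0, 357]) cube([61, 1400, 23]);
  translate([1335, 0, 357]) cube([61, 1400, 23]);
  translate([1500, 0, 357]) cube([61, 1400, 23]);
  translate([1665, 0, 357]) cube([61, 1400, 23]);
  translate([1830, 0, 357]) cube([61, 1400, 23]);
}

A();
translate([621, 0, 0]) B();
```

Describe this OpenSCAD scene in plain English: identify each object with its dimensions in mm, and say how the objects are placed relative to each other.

A is a table with a 621×728 mm rectangular top, 50 mm thick, top surface at z = 778 mm, supported by four 78×78 mm square legs, each inset 48 mm from the nearest pair of top edges, running from the floor.

B is a bed frame 2077 mm long (x) by 1400 mm wide (y). Four 76×76 mm corner posts, 455 mm tall, at the corners of the footprint. Four rails of 33 mm thickness and 199 mm height run between adjacent posts with their undersides at z = 158 mm, their outer faces flush with the outside of the frame (the two x-running rails run between the posts' inner faces; the two y-running rails run between the posts' inner faces). 11 slats, each 61 mm wide (x) and 23 mm thick, lie across the top of the two x-running rails, running the full 1400 mm width of the frame in y; the slats are evenly spaced along x between the inner faces of the end posts with equal gaps (rounded down to the nearest mm) at the −x end and between each pair — any rounding remainder accumulates at the +x end.

The bed frame is against the table's +x side, with their −y faces flush.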